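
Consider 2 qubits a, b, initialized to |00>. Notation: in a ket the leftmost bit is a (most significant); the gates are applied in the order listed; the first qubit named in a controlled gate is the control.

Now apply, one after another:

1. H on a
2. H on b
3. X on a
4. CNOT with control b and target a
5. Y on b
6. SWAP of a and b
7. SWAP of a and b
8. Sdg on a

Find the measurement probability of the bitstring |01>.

A full measurement returns |01> with probability 1/4. Key observation: the block from step 6 through step 7 cancels to the identity and can be dropped.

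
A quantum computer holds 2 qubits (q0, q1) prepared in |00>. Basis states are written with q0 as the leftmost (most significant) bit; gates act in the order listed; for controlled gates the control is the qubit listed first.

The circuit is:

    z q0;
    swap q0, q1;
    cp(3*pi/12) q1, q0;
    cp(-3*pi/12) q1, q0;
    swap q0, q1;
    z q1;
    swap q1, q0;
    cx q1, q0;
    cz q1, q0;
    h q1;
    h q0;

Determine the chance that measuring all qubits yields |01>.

The probability of measuring |01> is 1/4. Key observation: gates 2-5 undo each other exactly, leaving only the rest of the circuit to track.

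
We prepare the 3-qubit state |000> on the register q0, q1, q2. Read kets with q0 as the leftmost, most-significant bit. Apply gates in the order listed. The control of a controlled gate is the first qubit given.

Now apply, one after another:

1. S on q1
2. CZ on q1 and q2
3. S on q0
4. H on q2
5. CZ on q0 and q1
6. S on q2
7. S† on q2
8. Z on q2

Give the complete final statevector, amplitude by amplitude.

After the circuit, the state carries amplitude sqrt(2)/2 on |000>, -sqrt(2)/2 on |001>, and 0 on every other basis state. Key observation: gates 6-7 undo each other exactly, leaving only the rest of the circuit to track.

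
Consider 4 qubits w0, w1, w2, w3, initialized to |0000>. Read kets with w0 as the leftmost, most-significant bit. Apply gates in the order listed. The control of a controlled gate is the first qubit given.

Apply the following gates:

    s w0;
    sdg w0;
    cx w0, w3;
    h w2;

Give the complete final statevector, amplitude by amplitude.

The final amplitudes are sqrt(2)/2 on |0000>, sqrt(2)/2 on |0010>, and 0 on every other basis state. Key observation: the block from step 1 through step 2 cancels to the identity and can be dropped.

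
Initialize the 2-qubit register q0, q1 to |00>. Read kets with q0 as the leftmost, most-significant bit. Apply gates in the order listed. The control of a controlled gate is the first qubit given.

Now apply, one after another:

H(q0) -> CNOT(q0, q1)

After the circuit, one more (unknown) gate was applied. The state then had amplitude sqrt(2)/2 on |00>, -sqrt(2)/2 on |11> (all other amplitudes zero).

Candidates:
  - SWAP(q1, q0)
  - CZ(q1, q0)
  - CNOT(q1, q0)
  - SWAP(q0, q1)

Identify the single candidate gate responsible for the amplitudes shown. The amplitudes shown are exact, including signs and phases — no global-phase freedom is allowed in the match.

The unique candidate consistent with the amplitudes is CZ(q1, q0).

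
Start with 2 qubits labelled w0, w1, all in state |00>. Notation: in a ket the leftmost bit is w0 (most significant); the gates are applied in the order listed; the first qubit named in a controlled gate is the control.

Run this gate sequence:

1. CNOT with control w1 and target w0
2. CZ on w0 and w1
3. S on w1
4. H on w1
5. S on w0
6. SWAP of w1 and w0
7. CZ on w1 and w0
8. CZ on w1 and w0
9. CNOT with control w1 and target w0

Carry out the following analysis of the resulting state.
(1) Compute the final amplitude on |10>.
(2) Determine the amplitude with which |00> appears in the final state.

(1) The final state's coefficient on |10> equals sqrt(2)/2. Key observation: the block from step 7 through step 8 cancels to the identity and can be dropped.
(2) The amplitude on |00> is sqrt(2)/2.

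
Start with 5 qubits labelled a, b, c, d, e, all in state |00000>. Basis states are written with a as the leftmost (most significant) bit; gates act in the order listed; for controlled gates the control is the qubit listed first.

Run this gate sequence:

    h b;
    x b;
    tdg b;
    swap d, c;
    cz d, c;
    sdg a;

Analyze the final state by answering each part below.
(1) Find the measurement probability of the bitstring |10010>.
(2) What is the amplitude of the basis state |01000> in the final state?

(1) Outcome |10010> occurs with probability 0.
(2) The amplitude on |01000> is -sqrt(2)*exp(3*I*pi/4)/2.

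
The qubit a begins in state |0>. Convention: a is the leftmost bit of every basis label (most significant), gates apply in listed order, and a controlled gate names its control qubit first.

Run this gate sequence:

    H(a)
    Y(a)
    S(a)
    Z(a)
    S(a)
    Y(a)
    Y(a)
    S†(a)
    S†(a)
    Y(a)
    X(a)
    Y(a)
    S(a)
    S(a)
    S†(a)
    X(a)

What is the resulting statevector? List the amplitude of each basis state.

The resulting statevector has amplitude -sqrt(2)/2 on |0>, sqrt(2)*I/2 on |1>. Key observation: gates 5-8 undo each other exactly, leaving only the rest of the circuit to track.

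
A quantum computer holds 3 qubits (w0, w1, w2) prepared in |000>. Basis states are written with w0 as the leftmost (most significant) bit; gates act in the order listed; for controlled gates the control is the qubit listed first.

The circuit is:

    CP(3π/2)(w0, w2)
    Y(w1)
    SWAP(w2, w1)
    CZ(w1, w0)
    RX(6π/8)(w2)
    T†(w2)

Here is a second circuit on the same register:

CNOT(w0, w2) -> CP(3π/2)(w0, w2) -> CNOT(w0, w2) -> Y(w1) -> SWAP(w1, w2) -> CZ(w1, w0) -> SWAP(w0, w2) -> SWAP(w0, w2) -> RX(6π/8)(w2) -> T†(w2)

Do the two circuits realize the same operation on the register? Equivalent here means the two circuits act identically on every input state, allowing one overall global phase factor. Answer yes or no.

No — the two circuits implement different unitaries, even allowing a global phase.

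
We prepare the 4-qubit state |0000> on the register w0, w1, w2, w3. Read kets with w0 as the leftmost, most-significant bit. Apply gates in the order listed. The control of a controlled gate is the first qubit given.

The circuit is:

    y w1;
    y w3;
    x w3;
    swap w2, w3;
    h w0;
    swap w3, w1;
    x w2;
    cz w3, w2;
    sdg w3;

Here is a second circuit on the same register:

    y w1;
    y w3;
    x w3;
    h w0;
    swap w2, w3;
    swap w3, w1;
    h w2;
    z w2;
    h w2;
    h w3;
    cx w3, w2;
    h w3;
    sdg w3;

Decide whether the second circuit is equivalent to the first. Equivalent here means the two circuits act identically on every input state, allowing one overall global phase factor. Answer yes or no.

No, they are not equivalent — no single phase factor reconciles the two unitaries.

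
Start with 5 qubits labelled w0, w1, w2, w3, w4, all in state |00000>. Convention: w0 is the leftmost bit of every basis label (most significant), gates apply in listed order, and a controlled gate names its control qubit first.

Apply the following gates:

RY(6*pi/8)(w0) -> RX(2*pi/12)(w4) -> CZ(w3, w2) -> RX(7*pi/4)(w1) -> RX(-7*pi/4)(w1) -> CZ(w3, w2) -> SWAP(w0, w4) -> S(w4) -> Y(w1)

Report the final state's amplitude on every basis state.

The resulting statevector has amplitude sqrt(2)*I*sqrt(2 - sqrt(2))/8 + sqrt(6)*I*sqrt(2 - sqrt(2))/8 on |01000>, sqrt(sqrt(2) + 2)*(-sqrt(6) - sqrt(2))/8 on |01001>, sqrt(2 - sqrt(2))*(-sqrt(2) + sqrt(6))/8 on |11000>, -sqrt(2)*I*sqrt(sqrt(2) + 2)/8 + sqrt(6)*I*sqrt(sqrt(2) + 2)/8 on |11001>, and 0 on every other basis state. Key observation: steps 3-6 multiply out to the identity, so the circuit reduces to the remaining gates.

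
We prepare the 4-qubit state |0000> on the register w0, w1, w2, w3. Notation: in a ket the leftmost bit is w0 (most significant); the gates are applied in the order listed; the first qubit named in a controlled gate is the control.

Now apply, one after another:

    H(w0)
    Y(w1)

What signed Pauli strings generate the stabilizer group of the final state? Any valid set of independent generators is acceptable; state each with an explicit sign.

One valid set of independent stabilizer generators is +XIII, -IZII, +IIZI, +IIIZ (any independent generating set of the same group is equally correct).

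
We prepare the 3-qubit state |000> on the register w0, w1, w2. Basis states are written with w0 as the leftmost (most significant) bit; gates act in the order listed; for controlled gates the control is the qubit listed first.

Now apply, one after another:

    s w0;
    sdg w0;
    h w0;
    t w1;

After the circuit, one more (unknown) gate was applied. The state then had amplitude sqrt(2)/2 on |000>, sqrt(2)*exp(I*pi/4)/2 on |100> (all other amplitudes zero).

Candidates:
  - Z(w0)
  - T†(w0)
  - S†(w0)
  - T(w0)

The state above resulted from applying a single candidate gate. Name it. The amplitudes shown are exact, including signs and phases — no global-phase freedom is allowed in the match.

The applied gate was T(w0). Key observation: gates 1-2 undo each other exactly, leaving only the rest of the circuit to track.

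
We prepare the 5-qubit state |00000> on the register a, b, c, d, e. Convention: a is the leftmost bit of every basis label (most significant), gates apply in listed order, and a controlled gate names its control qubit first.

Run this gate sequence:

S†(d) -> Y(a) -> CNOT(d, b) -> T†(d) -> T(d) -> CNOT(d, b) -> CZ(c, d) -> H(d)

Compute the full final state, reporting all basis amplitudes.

The resulting statevector has amplitude sqrt(2)*I/2 on |10000>, sqrt(2)*I/2 on |10010>, and 0 on every other basis state. Key observation: steps 3-6 multiply out to the identity, so the circuit reduces to the remaining gates.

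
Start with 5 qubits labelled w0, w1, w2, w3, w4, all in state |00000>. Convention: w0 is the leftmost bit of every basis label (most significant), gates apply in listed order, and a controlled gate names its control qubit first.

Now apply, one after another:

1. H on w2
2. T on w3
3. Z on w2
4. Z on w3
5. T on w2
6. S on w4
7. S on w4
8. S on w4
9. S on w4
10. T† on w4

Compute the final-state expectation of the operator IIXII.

The expectation value of IIXII is -sqrt(2)/2. Key observation: steps 6-9 multiply out to the identity, so the circuit reduces to the remaining gates.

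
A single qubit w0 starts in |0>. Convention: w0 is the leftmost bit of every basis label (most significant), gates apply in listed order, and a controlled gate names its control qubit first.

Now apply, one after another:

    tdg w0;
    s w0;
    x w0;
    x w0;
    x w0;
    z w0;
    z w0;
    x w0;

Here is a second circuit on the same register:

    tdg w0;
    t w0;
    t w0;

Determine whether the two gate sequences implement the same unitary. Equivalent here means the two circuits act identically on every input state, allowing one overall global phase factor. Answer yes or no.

Yes: on every input state the two circuits agree up to one overall phase factor.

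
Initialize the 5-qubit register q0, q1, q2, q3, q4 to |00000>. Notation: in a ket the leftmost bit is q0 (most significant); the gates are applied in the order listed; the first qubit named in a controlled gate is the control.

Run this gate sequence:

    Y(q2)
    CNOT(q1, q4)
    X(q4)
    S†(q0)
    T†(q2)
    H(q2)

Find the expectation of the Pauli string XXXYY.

The observable XXXYY averages to 0.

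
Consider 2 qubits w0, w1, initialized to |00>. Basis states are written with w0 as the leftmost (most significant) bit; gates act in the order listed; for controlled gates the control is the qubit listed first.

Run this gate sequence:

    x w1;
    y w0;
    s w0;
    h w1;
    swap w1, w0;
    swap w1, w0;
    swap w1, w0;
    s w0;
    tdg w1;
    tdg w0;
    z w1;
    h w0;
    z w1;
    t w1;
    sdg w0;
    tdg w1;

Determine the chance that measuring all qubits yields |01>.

Outcome |01> occurs with probability 1/2 - sqrt(2)/4.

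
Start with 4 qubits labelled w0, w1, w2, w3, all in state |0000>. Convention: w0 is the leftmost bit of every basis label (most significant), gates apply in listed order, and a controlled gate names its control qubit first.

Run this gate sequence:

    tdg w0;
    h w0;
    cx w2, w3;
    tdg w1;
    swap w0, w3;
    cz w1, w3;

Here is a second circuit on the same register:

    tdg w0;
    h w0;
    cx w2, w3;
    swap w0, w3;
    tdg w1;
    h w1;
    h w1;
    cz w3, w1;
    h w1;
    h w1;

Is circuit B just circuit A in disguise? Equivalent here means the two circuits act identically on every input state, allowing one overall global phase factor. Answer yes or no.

Yes — the two circuits implement the same unitary up to a global phase.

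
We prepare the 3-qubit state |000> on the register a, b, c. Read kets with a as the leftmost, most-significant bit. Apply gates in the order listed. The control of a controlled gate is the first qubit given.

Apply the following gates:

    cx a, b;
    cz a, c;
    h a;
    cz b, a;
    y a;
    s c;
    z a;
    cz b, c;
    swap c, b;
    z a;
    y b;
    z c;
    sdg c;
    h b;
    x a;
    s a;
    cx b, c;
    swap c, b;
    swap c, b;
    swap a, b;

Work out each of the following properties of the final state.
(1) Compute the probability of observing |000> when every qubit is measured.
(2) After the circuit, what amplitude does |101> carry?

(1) Outcome |000> occurs with probability 1/4.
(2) The final state's coefficient on |101> equals 1/2.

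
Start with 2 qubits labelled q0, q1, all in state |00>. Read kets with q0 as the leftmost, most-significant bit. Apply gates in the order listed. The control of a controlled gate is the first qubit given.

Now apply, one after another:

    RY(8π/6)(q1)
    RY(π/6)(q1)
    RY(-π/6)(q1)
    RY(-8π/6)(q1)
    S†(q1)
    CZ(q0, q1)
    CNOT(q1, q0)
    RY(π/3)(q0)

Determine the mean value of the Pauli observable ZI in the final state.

In the final state, ZI has expectation 1/2. Key observation: steps 1-4 multiply out to the identity, so the circuit reduces to the remaining gates.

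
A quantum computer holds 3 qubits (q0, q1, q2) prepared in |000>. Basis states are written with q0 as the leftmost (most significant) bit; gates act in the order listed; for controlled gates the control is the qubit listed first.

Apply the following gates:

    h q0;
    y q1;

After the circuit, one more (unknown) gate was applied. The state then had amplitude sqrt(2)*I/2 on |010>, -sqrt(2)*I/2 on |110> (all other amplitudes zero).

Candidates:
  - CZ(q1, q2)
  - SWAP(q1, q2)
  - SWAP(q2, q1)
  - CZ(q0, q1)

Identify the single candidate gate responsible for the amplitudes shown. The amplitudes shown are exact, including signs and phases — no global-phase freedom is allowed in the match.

The applied gate was CZ(q0, q1).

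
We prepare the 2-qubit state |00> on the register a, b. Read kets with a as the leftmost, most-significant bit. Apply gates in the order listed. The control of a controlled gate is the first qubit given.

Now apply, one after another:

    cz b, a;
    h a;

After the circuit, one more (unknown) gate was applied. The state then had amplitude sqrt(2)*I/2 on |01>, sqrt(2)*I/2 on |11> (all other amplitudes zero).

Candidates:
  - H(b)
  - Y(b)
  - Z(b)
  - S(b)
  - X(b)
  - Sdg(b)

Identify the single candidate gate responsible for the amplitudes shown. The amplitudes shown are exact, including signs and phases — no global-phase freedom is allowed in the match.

It was Y(b) that produced the state shown.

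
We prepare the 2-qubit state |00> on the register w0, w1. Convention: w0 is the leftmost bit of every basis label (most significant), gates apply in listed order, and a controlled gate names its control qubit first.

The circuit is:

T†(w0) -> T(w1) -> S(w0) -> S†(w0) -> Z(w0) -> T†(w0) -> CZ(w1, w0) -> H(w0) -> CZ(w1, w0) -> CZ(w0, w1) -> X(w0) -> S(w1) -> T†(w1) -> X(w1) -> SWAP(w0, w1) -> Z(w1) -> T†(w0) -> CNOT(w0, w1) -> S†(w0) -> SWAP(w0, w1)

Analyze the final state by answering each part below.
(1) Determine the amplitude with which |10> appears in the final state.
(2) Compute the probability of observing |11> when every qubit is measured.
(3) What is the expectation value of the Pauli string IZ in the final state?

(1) |10> carries amplitude 0 in the final state.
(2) Outcome |11> occurs with probability 1/2.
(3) The observable IZ averages to -1.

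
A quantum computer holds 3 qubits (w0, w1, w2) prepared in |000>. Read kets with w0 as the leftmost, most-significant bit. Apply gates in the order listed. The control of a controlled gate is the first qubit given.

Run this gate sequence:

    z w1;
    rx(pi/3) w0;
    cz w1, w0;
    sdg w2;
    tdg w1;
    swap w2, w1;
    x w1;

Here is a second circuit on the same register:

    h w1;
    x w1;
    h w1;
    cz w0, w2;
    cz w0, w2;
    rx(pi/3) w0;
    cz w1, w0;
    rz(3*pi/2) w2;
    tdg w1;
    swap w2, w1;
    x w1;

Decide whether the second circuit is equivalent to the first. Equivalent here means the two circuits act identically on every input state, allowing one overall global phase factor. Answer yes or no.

Yes: on every input state the two circuits agree up to one overall phase factor.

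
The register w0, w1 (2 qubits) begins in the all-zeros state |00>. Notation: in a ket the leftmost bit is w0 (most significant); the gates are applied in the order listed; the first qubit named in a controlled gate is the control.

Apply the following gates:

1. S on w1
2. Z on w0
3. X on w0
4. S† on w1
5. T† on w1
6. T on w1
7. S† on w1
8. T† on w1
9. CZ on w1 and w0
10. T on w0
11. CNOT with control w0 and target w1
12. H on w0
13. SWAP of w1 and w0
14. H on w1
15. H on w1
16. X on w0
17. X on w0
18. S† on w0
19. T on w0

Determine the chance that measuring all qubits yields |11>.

Outcome |11> occurs with probability 1/2. Key observation: steps 16-17 multiply out to the identity, so the circuit reduces to the remaining gates.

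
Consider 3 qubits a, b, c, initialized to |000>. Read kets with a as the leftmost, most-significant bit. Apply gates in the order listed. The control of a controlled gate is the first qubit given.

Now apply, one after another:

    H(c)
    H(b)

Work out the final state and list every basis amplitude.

The resulting statevector has amplitude 1/2 on |000>, 1/2 on |001>, 1/2 on |010>, 1/2 on |011>, 0 on |100>, 0 on |101>, 0 on |110>, 0 on |111>.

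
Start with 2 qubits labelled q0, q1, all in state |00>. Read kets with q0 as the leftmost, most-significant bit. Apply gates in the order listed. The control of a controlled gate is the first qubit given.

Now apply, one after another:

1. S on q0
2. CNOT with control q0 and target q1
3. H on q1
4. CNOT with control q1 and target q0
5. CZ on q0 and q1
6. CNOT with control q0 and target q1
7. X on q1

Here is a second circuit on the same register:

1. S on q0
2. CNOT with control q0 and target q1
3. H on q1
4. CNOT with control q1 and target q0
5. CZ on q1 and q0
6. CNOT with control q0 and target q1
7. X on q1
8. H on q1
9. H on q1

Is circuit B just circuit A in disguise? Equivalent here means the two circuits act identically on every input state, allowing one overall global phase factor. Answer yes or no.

Yes — the two circuits implement the same unitary up to a global phase.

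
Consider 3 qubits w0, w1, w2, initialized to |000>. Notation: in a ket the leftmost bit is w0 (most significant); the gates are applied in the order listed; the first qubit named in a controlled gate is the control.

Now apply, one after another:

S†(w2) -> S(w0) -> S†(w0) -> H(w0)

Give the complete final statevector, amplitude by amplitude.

The final amplitudes are sqrt(2)/2 on |000>, sqrt(2)/2 on |100>, and 0 on every other basis state.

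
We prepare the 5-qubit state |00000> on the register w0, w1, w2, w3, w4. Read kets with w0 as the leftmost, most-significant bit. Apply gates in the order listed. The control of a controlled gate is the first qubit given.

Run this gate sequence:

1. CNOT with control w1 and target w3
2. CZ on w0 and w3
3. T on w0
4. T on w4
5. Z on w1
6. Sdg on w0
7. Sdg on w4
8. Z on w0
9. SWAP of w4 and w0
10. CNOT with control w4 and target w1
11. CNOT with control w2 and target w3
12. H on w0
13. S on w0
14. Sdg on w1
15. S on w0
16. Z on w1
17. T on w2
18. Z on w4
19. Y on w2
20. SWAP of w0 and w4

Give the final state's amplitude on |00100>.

|00100> carries amplitude sqrt(2)*I/2 in the final state.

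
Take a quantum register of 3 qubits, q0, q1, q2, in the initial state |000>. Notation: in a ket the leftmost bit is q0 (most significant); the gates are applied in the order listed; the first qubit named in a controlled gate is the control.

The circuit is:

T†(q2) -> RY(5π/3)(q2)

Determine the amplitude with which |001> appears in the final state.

The amplitude on |001> is 1/2.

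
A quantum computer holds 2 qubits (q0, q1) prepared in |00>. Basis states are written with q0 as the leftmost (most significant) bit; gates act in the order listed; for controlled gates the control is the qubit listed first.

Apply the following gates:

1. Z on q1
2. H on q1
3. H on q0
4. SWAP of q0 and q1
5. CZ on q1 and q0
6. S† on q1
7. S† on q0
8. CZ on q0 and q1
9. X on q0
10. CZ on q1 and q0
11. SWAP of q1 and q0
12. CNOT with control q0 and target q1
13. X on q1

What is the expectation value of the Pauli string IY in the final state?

The observable IY averages to -1.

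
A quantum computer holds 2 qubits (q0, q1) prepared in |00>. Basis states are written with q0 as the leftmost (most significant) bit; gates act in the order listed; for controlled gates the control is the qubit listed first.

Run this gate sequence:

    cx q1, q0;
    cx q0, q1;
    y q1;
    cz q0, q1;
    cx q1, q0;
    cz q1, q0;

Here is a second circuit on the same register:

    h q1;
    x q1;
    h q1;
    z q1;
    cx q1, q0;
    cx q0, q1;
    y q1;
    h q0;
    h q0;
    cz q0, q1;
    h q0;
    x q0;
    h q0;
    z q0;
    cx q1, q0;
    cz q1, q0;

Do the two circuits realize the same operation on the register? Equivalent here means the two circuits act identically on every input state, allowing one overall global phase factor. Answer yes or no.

Yes — the two circuits implement the same unitary up to a global phase.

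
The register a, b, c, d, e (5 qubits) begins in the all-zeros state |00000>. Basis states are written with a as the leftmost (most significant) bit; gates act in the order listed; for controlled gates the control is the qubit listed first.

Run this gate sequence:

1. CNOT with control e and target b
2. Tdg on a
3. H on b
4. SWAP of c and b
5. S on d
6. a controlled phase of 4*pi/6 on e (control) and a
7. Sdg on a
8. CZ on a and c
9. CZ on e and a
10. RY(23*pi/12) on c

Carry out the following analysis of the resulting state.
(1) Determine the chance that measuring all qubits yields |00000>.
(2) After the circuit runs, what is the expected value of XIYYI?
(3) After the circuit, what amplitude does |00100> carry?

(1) A full measurement returns |00000> with probability -sqrt(2)/8 + sqrt(6)/8 + 1/2.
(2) The expectation value of XIYYI is 0.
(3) The amplitude on |00100> is -sqrt(6*sqrt(2) + 12)/8 - sqrt(12 - 6*sqrt(2))/8 - sqrt(4 - 2*sqrt(2))/8 + sqrt(2*sqrt(2) + 4)/8.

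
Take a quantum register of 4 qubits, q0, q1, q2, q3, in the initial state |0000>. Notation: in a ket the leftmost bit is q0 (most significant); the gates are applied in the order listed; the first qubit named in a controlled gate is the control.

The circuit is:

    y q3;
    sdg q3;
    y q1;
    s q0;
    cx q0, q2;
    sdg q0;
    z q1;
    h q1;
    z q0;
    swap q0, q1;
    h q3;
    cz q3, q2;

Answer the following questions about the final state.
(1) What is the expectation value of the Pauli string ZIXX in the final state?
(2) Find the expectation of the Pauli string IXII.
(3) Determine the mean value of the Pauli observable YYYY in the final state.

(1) The expectation value of ZIXX is 0.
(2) The expectation value of IXII is 0.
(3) In the final state, YYYY has expectation 0.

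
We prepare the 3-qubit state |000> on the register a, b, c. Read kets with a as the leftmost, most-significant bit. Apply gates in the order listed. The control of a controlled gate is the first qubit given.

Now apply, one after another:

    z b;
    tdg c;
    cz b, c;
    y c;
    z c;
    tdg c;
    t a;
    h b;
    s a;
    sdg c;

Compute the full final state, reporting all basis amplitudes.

The resulting statevector has amplitude sqrt(2)*exp(3*I*pi/4)/2 on |001>, sqrt(2)*exp(3*I*pi/4)/2 on |011>, and 0 on every other basis state.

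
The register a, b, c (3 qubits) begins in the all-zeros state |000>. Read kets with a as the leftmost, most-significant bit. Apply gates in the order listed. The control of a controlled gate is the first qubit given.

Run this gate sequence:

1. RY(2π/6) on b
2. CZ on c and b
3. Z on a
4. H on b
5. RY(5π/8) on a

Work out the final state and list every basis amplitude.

The resulting statevector has amplitude (sqrt(2) + sqrt(6))*cos(5*pi/16)/4 on |000>, 0 on |001>, (-sqrt(2) + sqrt(6))*cos(5*pi/16)/4 on |010>, 0 on |011>, (sqrt(2) + sqrt(6))*sin(5*pi/16)/4 on |100>, 0 on |101>, (-sqrt(2) + sqrt(6))*sin(5*pi/16)/4 on |110>, 0 on |111>.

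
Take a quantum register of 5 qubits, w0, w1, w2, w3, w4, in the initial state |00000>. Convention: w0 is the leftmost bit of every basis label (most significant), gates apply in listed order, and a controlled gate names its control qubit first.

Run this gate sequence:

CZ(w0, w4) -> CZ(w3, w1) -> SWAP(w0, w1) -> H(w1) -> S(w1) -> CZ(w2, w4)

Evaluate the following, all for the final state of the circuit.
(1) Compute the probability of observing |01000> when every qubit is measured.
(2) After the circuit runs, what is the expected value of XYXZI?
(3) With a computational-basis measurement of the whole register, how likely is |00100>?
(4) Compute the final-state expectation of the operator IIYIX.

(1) A full measurement returns |01000> with probability 1/2.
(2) The expectation value of XYXZI is 0.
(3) Outcome |00100> occurs with probability 0.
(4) The expectation value of IIYIX is 0.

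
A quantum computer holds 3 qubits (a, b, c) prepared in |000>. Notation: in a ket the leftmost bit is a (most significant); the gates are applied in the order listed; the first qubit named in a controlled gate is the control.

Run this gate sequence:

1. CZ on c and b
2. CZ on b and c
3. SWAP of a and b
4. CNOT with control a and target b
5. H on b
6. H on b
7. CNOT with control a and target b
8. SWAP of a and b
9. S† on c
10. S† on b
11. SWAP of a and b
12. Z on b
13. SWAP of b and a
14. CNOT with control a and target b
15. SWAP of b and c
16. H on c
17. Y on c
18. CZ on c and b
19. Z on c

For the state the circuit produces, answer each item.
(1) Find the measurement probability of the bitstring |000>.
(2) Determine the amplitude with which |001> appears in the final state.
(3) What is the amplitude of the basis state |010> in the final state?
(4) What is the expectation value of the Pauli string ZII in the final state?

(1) The probability of measuring |000> is 1/2. Key observation: steps 3-8 multiply out to the identity, so the circuit reduces to the remaining gates.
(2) The amplitude on |001> is -sqrt(2)*I/2.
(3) The amplitude on |010> is 0.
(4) In the final state, ZII has expectation 1.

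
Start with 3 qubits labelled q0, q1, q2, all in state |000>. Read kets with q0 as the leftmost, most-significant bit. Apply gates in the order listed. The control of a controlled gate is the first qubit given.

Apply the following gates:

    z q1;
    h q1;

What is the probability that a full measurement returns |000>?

The probability of measuring |000> is 1/2.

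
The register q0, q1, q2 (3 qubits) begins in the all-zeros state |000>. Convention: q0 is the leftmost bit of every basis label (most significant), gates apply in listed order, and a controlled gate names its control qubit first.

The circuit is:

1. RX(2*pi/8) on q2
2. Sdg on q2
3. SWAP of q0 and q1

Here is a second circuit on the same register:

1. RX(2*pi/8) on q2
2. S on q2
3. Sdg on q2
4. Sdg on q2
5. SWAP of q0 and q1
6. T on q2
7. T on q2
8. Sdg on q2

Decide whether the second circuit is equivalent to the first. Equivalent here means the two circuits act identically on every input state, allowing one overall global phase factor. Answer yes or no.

Yes, they are equivalent — the unitaries differ by at most a global phase.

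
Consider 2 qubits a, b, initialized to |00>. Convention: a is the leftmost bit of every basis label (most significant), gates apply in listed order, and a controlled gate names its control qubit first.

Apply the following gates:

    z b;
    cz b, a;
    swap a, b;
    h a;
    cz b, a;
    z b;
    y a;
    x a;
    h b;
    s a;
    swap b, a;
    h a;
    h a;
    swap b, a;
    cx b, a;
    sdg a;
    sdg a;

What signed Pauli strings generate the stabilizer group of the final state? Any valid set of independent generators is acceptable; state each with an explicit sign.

One valid set of independent stabilizer generators is +YZ, -ZY (any independent generating set of the same group is equally correct). Key observation: gates 11-14 undo each other exactly, leaving only the rest of the circuit to track.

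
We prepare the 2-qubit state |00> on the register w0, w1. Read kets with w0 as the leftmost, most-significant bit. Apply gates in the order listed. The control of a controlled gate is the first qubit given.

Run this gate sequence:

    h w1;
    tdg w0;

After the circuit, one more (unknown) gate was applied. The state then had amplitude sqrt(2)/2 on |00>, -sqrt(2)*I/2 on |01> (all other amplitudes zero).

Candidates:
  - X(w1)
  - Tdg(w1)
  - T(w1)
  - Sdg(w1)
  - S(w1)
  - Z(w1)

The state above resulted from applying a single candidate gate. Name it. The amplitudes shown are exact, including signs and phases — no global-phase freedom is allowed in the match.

It was Sdg(w1) that produced the state shown.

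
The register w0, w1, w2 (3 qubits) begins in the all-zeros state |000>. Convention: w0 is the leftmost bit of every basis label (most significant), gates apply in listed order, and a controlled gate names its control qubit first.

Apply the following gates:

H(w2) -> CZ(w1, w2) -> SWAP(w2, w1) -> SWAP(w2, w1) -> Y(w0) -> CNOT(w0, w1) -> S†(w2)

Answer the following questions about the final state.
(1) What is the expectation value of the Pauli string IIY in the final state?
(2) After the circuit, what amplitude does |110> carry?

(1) The observable IIY averages to -1. Key observation: steps 3-4 multiply out to the identity, so the circuit reduces to the remaining gates.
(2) The final state's coefficient on |110> equals sqrt(2)*I/2.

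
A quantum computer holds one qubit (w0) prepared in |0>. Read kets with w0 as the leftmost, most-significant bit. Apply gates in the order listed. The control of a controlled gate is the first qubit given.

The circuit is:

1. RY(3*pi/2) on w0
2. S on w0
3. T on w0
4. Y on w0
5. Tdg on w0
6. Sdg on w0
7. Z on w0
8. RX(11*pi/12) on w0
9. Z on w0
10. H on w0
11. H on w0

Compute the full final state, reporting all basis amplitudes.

The resulting statevector has amplitude (-sqrt(6*sqrt(2) + 12)/8 - sqrt(12 - 6*sqrt(2))/8 - sqrt(4 - 2*sqrt(2))/8 + sqrt(2*sqrt(2) + 4)/8)*exp(I*pi/4) on |0>, (-sqrt(12 - 6*sqrt(2))/8 + sqrt(4 - 2*sqrt(2))/8 + sqrt(2*sqrt(2) + 4)/8 + sqrt(6*sqrt(2) + 12)/8)*exp(3*I*pi/4) on |1>.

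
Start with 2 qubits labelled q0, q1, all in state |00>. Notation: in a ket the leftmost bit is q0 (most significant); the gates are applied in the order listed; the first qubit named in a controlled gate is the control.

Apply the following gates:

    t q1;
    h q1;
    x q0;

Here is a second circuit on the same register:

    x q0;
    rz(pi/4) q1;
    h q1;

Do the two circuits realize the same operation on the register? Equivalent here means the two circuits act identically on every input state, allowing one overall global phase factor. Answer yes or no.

Yes: on every input state the two circuits agree up to one overall phase factor.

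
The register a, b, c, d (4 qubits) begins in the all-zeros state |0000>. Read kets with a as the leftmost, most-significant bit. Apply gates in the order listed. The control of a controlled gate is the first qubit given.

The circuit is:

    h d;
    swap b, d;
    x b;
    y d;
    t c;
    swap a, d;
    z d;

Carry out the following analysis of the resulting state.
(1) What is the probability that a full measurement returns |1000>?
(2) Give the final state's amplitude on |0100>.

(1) A full measurement returns |1000> with probability 1/2.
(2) The final state's coefficient on |0100> equals 0.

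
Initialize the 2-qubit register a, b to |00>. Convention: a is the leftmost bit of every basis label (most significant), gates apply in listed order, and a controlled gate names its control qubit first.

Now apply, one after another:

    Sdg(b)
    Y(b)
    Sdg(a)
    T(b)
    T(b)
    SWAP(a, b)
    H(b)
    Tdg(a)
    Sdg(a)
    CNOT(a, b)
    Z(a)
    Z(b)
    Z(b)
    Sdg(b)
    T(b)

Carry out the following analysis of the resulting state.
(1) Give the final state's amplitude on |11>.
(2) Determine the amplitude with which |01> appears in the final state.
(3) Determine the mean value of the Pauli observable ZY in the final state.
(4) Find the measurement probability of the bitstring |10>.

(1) |11> carries amplitude -sqrt(2)/2 in the final state.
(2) |01> carries amplitude 0 in the final state.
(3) The expectation value of ZY is sqrt(2)/2.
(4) Outcome |10> occurs with probability 1/2.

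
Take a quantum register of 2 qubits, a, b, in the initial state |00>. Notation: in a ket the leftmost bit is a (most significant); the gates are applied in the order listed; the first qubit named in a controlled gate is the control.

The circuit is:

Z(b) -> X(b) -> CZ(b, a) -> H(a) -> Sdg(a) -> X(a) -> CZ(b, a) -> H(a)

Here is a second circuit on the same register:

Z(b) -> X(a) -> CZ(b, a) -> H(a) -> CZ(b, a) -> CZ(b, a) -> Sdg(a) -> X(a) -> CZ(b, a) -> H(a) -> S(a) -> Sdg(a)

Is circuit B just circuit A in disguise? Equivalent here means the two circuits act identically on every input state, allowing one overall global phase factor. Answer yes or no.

No: there is an input state on which the two circuits produce genuinely different outputs (not merely differing by a phase).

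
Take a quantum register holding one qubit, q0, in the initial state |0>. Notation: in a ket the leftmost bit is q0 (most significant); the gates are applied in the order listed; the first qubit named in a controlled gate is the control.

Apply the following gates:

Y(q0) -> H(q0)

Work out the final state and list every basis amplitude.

The resulting statevector has amplitude sqrt(2)*I/2 on |0>, -sqrt(2)*I/2 on |1>.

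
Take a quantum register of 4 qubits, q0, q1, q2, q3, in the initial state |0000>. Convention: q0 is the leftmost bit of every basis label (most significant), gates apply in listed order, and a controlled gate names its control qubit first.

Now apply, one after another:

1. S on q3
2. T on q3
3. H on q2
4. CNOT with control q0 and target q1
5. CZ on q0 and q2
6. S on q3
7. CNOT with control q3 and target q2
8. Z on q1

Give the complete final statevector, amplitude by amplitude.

The final amplitudes are sqrt(2)/2 on |0000>, sqrt(2)/2 on |0010>, and 0 on every other basis state.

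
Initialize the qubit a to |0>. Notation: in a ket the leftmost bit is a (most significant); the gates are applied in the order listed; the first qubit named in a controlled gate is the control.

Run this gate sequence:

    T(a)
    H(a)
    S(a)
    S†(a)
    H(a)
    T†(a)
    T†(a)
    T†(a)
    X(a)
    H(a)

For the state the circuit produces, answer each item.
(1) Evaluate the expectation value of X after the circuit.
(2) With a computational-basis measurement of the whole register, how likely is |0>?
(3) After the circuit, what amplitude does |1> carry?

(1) The observable X averages to -1.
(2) Outcome |0> occurs with probability 1/2.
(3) The amplitude on |1> is -sqrt(2)/2.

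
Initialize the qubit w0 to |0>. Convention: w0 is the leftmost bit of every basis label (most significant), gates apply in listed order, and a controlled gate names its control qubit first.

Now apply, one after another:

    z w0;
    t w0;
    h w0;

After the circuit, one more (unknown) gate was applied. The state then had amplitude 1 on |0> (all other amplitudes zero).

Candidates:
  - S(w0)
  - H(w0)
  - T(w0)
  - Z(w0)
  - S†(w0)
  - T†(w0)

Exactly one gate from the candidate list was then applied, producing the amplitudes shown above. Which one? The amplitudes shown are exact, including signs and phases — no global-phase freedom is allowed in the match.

The applied gate was H(w0).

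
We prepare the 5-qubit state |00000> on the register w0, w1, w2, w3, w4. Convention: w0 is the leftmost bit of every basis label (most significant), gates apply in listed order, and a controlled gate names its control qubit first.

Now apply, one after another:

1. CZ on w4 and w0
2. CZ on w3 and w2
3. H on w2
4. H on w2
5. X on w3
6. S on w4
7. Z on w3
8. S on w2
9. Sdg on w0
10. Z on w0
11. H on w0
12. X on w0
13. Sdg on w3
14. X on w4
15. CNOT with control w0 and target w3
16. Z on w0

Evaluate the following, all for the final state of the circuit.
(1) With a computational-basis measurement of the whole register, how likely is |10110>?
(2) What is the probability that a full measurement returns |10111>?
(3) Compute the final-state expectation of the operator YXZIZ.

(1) The probability of measuring |10110> is 0.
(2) The probability of measuring |10111> is 0.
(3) The observable YXZIZ averages to 0.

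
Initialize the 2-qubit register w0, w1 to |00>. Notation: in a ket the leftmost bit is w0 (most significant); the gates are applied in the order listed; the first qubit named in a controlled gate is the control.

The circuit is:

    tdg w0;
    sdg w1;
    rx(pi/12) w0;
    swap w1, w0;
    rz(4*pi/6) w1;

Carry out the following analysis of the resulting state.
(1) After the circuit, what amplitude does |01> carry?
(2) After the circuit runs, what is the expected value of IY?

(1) The amplitude on |01> is (-sqrt(sqrt(2) + 2)/4 + sqrt(6 - 3*sqrt(2))/4)*exp(5*I*pi/6).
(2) In the final state, IY has expectation -sqrt(2)/8 + sqrt(6)/8.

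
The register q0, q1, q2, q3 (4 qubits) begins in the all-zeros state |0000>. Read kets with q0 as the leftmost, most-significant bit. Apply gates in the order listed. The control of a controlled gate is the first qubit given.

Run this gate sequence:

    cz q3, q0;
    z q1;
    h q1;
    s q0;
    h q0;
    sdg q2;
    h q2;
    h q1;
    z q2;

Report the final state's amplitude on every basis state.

The resulting statevector has amplitude 1/2 on |0000>, -1/2 on |0010>, 1/2 on |1000>, -1/2 on |1010>, and 0 on every other basis state.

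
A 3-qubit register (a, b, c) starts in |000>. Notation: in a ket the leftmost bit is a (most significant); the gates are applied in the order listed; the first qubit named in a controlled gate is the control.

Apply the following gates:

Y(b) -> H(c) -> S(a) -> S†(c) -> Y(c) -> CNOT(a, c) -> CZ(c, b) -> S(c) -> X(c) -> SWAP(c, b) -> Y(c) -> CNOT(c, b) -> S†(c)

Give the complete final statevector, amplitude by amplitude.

The resulting statevector has amplitude sqrt(2)/2 on |000>, -sqrt(2)/2 on |010>, and 0 on every other basis state.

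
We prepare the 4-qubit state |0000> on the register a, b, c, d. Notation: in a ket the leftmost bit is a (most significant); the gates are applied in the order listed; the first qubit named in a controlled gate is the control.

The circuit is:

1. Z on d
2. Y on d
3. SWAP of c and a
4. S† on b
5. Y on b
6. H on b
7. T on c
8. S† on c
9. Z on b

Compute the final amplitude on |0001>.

|0001> carries amplitude -sqrt(2)/2 in the final state.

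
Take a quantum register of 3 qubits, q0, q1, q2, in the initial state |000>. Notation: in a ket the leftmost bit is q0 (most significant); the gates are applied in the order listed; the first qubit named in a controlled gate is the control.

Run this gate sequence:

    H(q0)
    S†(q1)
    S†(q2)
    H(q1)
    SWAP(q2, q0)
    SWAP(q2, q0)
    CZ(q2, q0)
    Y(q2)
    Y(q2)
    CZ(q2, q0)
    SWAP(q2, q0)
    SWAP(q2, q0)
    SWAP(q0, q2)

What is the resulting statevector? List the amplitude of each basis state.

The resulting statevector has amplitude 1/2 on |000>, 1/2 on |001>, 1/2 on |010>, 1/2 on |011>, 0 on |100>, 0 on |101>, 0 on |110>, 0 on |111>. Key observation: gates 5-12 undo each other exactly, leaving only the rest of the circuit to track.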